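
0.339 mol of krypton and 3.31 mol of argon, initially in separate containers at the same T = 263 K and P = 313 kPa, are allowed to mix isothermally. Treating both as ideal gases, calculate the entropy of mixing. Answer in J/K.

Mole fractions: x_A = 0.339/3.65 = 0.0929, x_B = 0.907.
ΔS_mix = −R(n_A ln x_A + n_B ln x_B) = −8.314 × (0.339 ln 0.0929 + 3.31 ln 0.907) = 9.38 J/K.

ΔS_mix = 9.38 J/K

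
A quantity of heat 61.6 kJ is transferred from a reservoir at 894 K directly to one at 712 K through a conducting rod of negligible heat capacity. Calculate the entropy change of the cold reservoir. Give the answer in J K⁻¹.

ΔS_cold = 86.5 J/K

The cold reservoir gains heat Q, so ΔS_cold = +Q/T_C = 61600/712 = 86.5 J/K.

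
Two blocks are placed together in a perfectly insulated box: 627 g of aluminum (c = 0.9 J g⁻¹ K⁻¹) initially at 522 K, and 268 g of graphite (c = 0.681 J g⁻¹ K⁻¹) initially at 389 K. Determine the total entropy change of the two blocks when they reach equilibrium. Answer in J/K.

ΔS_total = 5.66 J/K

Energy balance: T_f = (m₁c₁T₁ + m₂c₂T₂)/(m₁c₁ + m₂c₂) = 489.5 K.
ΔS₁ = m₁c₁ ln(T_f/T₁) = 564.3 × ln(489.5/522) = -36.28 J/K.
ΔS₂ = m₂c₂ ln(T_f/T₂) = 182.508 × ln(489.5/389) = 41.94 J/K.
ΔS_total = -36.28 + 41.94 = 5.66 J/K.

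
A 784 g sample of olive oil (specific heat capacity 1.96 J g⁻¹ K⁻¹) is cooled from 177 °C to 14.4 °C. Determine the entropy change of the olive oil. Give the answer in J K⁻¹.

In kelvin: T₁ = 450.15 K, T₂ = 287.55 K. ΔS = ∫dQ_rev/T = m c ln(T₂/T₁) = 784 × 1.96 × ln(287.55/450.15) = -689 J/K.

ΔS = -689 J/K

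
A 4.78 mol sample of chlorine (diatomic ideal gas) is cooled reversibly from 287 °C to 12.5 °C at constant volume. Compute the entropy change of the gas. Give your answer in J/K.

In kelvin: T₁ = 560.15 K, T₂ = 285.65 K. At constant volume, ΔS = nC_V ln(T₂/T₁) with C_V = 5R/2 = 20.79 J mol⁻¹ K⁻¹.
ΔS = 4.78 × 20.79 × ln(285.65/560.15) = -66.9 J/K.

ΔS = -66.9 J/K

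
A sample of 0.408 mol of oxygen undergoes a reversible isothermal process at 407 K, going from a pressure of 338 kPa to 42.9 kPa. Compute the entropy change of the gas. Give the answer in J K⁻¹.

For an isothermal ideal gas ΔS_gas = nR ln(P₁/P₂) = 0.408 × 8.314 × ln(338/42.9) = 7 J/K.

ΔS_gas = 7 J/K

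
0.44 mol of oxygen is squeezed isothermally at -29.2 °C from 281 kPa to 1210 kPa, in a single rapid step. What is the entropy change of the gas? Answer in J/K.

Entropy is a state function, so ΔS_gas depends only on the end states.
For an isothermal ideal gas ΔS_gas = nR ln(P₁/P₂) = 0.44 × 8.314 × ln(281/1210) = -5.34 J/K.

ΔS_gas = -5.34 J/K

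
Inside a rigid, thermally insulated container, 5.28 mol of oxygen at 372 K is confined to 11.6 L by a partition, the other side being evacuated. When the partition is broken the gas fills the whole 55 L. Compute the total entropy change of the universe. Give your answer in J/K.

ΔS_universe = 68.3 J/K

No heat is exchanged and no work is done, so the ideal-gas temperature stays constant.
Entropy is a state function; using a reversible isothermal path, ΔS_gas = nR ln(V₂/V₁) = 5.28 × 8.314 × ln(55/11.6) = 68.3 J/K.
The insulated surroundings exchange no heat, so ΔS_surr = 0 and ΔS_universe = ΔS_gas.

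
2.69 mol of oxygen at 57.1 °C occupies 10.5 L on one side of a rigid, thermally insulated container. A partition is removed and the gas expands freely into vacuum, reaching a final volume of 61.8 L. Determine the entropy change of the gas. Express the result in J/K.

No heat is exchanged and no work is done, so the ideal-gas temperature stays constant.
Entropy is a state function; using a reversible isothermal path, ΔS_gas = nR ln(V₂/V₁) = 2.69 × 8.314 × ln(61.8/10.5) = 39.6 J/K.

ΔS_gas = 39.6 J/K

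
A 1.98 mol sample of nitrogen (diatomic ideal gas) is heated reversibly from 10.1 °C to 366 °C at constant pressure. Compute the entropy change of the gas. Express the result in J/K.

In kelvin: T₁ = 283.25 K, T₂ = 639.15 K. At constant pressure, ΔS = nC_p ln(T₂/T₁) with C_p = 7R/2 = 29.1 J mol⁻¹ K⁻¹.
ΔS = 1.98 × 29.1 × ln(639.15/283.25) = 46.9 J/K.

ΔS = 46.9 J/K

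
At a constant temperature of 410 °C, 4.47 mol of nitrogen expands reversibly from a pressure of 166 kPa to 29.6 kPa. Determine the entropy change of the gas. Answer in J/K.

For an isothermal ideal gas ΔS_gas = nR ln(P₁/P₂) = 4.47 × 8.314 × ln(166/29.6) = 64.1 J/K.

ΔS_gas = 64.1 J/K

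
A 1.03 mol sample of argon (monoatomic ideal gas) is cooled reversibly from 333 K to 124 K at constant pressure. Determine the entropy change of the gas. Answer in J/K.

At constant pressure, ΔS = nC_p ln(T₂/T₁) with C_p = 5R/2 = 20.79 J mol⁻¹ K⁻¹.
ΔS = 1.03 × 20.79 × ln(124/333) = -21.1 J/K.

ΔS = -21.1 J/K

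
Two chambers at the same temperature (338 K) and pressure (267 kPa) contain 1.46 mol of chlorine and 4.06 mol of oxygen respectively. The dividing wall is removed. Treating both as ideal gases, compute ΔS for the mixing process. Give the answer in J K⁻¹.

ΔS_mix = 26.5 J/K

Mole fractions: x_A = 1.46/5.52 = 0.264, x_B = 0.736.
ΔS_mix = −R(n_A ln x_A + n_B ln x_B) = −8.314 × (1.46 ln 0.264 + 4.06 ln 0.736) = 26.5 J/K.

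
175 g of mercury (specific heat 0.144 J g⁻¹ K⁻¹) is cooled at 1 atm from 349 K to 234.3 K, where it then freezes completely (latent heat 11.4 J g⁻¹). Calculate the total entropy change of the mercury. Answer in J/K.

ΔS = -18.6 J/K

Cooling step: ΔS₁ = m c ln(T_tr/T_i) = 175 × 0.144 × ln(234.3/349) = -10.04 J/K.
Phase change: ΔS₂ = −mL/T_tr = −175 × 11.4 / 234.3 = -8.515 J/K.
ΔS_total = (-10.04) + (-8.515) = -18.6 J/K.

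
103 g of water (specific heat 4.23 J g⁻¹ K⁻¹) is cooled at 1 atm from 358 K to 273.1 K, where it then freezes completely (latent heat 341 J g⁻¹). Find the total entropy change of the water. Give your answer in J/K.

Cooling step: ΔS₁ = m c ln(T_tr/T_i) = 103 × 4.23 × ln(273.1/358) = -117.94 J/K.
Phase change: ΔS₂ = −mL/T_tr = −103 × 341 / 273.1 = -128.61 J/K.
ΔS_total = (-117.94) + (-128.61) = -247 J/K.

ΔS = -247 J/K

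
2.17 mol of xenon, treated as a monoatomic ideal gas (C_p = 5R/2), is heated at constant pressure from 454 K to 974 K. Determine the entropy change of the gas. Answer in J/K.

At constant pressure, ΔS = nC_p ln(T₂/T₁) with C_p = 5R/2 = 20.79 J mol⁻¹ K⁻¹.
ΔS = 2.17 × 20.79 × ln(974/454) = 34.4 J/K.

ΔS = 34.4 J/K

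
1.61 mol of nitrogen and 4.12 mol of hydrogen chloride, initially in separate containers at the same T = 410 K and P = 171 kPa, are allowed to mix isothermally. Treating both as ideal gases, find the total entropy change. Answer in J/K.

Mole fractions: x_A = 1.61/5.73 = 0.281, x_B = 0.719.
ΔS_mix = −R(n_A ln x_A + n_B ln x_B) = −8.314 × (1.61 ln 0.281 + 4.12 ln 0.719) = 28.3 J/K.

ΔS_mix = 28.3 J/K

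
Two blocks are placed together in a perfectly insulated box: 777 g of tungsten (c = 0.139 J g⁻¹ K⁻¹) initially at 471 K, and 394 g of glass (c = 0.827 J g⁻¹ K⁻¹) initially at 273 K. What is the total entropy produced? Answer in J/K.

ΔS_total = 13.1 J/K

Energy balance: T_f = (m₁c₁T₁ + m₂c₂T₂)/(m₁c₁ + m₂c₂) = 322.29 K.
ΔS₁ = m₁c₁ ln(T_f/T₁) = 108.003 × ln(322.29/471) = -40.98 J/K.
ΔS₂ = m₂c₂ ln(T_f/T₂) = 325.838 × ln(322.29/273) = 54.08 J/K.
ΔS_total = -40.98 + 54.08 = 13.1 J/K.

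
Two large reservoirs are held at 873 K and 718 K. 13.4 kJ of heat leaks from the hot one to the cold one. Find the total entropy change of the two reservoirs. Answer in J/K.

ΔS_hot = −Q/T_H = −13400/873 = -15.35 J/K and ΔS_cold = +Q/T_C = 13400/718 = 18.66 J/K.
ΔS_total = -15.35 + 18.66 = 3.31 J/K, positive as the second law requires.

ΔS_total = 3.31 J/K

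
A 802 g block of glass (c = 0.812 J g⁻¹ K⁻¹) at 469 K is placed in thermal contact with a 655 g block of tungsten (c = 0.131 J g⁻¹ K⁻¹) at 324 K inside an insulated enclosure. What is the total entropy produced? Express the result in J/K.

Energy balance: T_f = (m₁c₁T₁ + m₂c₂T₂)/(m₁c₁ + m₂c₂) = 452.12 K.
ΔS₁ = m₁c₁ ln(T_f/T₁) = 651.224 × ln(452.12/469) = -23.87 J/K.
ΔS₂ = m₂c₂ ln(T_f/T₂) = 85.805 × ln(452.12/324) = 28.59 J/K.
ΔS_total = -23.87 + 28.59 = 4.72 J/K.

ΔS_total = 4.72 J/K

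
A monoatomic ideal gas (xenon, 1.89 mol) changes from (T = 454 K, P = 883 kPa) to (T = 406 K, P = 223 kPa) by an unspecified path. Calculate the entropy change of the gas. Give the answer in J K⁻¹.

ΔS = 17.2 J/K

ΔS = nC_p ln(T₂/T₁) − nR ln(P₂/P₁), with C_p = 5R/2 = 20.79 J mol⁻¹ K⁻¹ for a monoatomic ideal gas.
ΔS = 1.89 × [20.79 × ln(406/454) − 8.314 × ln(223/883)] = 17.2 J/K.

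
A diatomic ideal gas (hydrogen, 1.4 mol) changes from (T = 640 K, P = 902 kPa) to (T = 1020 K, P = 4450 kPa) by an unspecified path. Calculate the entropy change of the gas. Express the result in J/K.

ΔS = nC_p ln(T₂/T₁) − nR ln(P₂/P₁), with C_p = 7R/2 = 29.1 J mol⁻¹ K⁻¹ for a diatomic ideal gas.
ΔS = 1.4 × [29.1 × ln(1020/640) − 8.314 × ln(4450/902)] = 0.411 J/K.

ΔS = 0.411 J/K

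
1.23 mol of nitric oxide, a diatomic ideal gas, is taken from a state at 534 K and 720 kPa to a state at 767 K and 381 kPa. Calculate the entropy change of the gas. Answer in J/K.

ΔS = nC_p ln(T₂/T₁) − nR ln(P₂/P₁), with C_p = 7R/2 = 29.1 J mol⁻¹ K⁻¹ for a diatomic ideal gas.
ΔS = 1.23 × [29.1 × ln(767/534) − 8.314 × ln(381/720)] = 19.5 J/K.

ΔS = 19.5 J/K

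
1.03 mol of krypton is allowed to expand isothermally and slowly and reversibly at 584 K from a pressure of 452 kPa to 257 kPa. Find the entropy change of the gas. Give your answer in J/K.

For an isothermal ideal gas ΔS_gas = nR ln(P₁/P₂) = 1.03 × 8.314 × ln(452/257) = 4.83 J/K.

ΔS_gas = 4.83 J/K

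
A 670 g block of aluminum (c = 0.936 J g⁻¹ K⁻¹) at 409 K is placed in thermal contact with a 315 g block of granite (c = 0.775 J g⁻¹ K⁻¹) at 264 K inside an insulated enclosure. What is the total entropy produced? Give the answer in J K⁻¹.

ΔS_total = 15.7 J/K

Energy balance: T_f = (m₁c₁T₁ + m₂c₂T₂)/(m₁c₁ + m₂c₂) = 368.37 K.
ΔS₁ = m₁c₁ ln(T_f/T₁) = 627.12 × ln(368.37/409) = -65.61 J/K.
ΔS₂ = m₂c₂ ln(T_f/T₂) = 244.125 × ln(368.37/264) = 81.33 J/K.
ΔS_total = -65.61 + 81.33 = 15.7 J/K.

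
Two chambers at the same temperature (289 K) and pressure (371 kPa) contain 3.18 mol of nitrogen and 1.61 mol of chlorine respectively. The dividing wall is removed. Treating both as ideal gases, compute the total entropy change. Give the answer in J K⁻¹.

ΔS_mix = 25.4 J/K

Mole fractions: x_A = 3.18/4.79 = 0.664, x_B = 0.336.
ΔS_mix = −R(n_A ln x_A + n_B ln x_B) = −8.314 × (3.18 ln 0.664 + 1.61 ln 0.336) = 25.4 J/K.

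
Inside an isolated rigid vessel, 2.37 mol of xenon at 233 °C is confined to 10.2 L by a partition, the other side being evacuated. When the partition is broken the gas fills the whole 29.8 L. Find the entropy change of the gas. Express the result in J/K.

For an ideal gas in free expansion Q = 0 and W = 0, so T is unchanged.
Entropy is a state function; using a reversible isothermal path, ΔS_gas = nR ln(V₂/V₁) = 2.37 × 8.314 × ln(29.8/10.2) = 21.1 J/K.

ΔS_gas = 21.1 J/K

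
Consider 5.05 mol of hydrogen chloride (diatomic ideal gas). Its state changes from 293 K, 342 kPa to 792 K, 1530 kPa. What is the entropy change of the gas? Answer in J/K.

ΔS = 83.2 J/K

ΔS = nC_p ln(T₂/T₁) − nR ln(P₂/P₁), with C_p = 7R/2 = 29.1 J mol⁻¹ K⁻¹ for a diatomic ideal gas.
ΔS = 5.05 × [29.1 × ln(792/293) − 8.314 × ln(1530/342)] = 83.2 J/K.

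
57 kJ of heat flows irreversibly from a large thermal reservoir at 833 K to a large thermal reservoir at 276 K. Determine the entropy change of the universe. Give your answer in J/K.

ΔS_hot = −Q/T_H = −57000/833 = -68.43 J/K and ΔS_cold = +Q/T_C = 57000/276 = 206.5 J/K.
ΔS_total = -68.43 + 206.5 = 138 J/K, positive as the second law requires.

ΔS_total = 138 J/K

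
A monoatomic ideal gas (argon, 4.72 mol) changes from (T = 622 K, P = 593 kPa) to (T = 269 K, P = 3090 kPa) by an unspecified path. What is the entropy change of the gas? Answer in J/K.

ΔS = nC_p ln(T₂/T₁) − nR ln(P₂/P₁), with C_p = 5R/2 = 20.79 J mol⁻¹ K⁻¹ for a monoatomic ideal gas.
ΔS = 4.72 × [20.79 × ln(269/622) − 8.314 × ln(3090/593)] = -147 J/K.

ΔS = -147 J/K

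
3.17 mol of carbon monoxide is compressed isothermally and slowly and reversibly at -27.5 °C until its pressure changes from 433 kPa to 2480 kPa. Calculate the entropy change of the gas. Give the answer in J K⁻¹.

ΔS_gas = -46 J/K

For an isothermal ideal gas ΔS_gas = nR ln(P₁/P₂) = 3.17 × 8.314 × ln(433/2480) = -46 J/K.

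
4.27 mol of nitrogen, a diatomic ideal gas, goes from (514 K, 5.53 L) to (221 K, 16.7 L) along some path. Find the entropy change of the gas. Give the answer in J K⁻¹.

ΔS = -35.7 J/K

Entropy is a state function: ΔS = nC_V ln(T₂/T₁) + nR ln(V₂/V₁), with C_V = 5R/2 = 20.79 J mol⁻¹ K⁻¹ for a diatomic ideal gas.
ΔS = 4.27 × [20.79 × ln(221/514) + 8.314 × ln(16.7/5.53)] = -35.7 J/K.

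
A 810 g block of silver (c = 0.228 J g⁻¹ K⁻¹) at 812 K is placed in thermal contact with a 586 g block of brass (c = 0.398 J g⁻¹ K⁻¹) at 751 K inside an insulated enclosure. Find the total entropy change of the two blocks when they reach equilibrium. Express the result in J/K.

Energy balance: T_f = (m₁c₁T₁ + m₂c₂T₂)/(m₁c₁ + m₂c₂) = 777.96 K.
ΔS₁ = m₁c₁ ln(T_f/T₁) = 184.68 × ln(777.96/812) = -7.91 J/K.
ΔS₂ = m₂c₂ ln(T_f/T₂) = 233.228 × ln(777.96/751) = 8.225 J/K.
ΔS_total = -7.91 + 8.225 = 0.315 J/K.

ΔS_total = 0.315 J/K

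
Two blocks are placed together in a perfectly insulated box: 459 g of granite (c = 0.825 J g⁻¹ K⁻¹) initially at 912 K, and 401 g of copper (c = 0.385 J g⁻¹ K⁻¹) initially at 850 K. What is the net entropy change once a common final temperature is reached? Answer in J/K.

Energy balance: T_f = (m₁c₁T₁ + m₂c₂T₂)/(m₁c₁ + m₂c₂) = 894.04 K.
ΔS₁ = m₁c₁ ln(T_f/T₁) = 378.675 × ln(894.04/912) = -7.53 J/K.
ΔS₂ = m₂c₂ ln(T_f/T₂) = 154.385 × ln(894.04/850) = 7.799 J/K.
ΔS_total = -7.53 + 7.799 = 0.269 J/K.

ΔS_total = 0.269 J/K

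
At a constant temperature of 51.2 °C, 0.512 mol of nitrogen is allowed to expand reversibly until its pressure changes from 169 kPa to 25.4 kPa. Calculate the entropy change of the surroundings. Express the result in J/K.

ΔS_surr = -8.07 J/K

For an isothermal ideal gas ΔS_gas = nR ln(P₁/P₂) = 0.512 × 8.314 × ln(169/25.4) = 8.07 J/K.
The process is reversible, so ΔS_surr = −ΔS_gas = -8.07 J/K and ΔS_universe = 0.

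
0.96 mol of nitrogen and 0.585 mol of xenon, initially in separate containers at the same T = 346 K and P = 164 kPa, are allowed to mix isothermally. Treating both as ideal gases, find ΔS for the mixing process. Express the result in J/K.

Mole fractions: x_A = 0.96/1.54 = 0.621, x_B = 0.379.
ΔS_mix = −R(n_A ln x_A + n_B ln x_B) = −8.314 × (0.96 ln 0.621 + 0.585 ln 0.379) = 8.52 J/K.

ΔS_mix = 8.52 J/K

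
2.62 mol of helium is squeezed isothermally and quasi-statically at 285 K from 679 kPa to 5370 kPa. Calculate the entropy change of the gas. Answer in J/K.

ΔS_gas = -45 J/K

For an isothermal ideal gas ΔS_gas = nR ln(P₁/P₂) = 2.62 × 8.314 × ln(679/5370) = -45 J/K.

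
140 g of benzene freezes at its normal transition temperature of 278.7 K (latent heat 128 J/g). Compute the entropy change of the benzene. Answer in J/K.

ΔS = -64.3 J/K

Heat released by the substance: Q = −mL = −140 × 128 = −17920 J.
At constant T, ΔS = Q_rev/T = −17920 / 278.7 = -64.3 J/K.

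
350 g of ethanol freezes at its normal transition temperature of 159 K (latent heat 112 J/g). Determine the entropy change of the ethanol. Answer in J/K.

ΔS = -247 J/K

Heat released by the substance: Q = −mL = −350 × 112 = −39200 J.
At constant T, ΔS = Q_rev/T = −39200 / 159 = -247 J/K.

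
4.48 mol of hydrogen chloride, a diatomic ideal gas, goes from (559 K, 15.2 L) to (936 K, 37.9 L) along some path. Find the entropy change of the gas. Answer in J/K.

ΔS = 82 J/K

Entropy is a state function: ΔS = nC_V ln(T₂/T₁) + nR ln(V₂/V₁), with C_V = 5R/2 = 20.79 J mol⁻¹ K⁻¹ for a diatomic ideal gas.
ΔS = 4.48 × [20.79 × ln(936/559) + 8.314 × ln(37.9/15.2)] = 82 J/K.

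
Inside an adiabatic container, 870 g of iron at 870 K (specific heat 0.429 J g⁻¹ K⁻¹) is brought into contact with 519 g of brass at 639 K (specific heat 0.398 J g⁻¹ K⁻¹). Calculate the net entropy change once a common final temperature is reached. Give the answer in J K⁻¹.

ΔS_total = 6.13 J/K

Energy balance: T_f = (m₁c₁T₁ + m₂c₂T₂)/(m₁c₁ + m₂c₂) = 787.7 K.
ΔS₁ = m₁c₁ ln(T_f/T₁) = 373.23 × ln(787.7/870) = -37.09 J/K.
ΔS₂ = m₂c₂ ln(T_f/T₂) = 206.562 × ln(787.7/639) = 43.22 J/K.
ΔS_total = -37.09 + 43.22 = 6.13 J/K.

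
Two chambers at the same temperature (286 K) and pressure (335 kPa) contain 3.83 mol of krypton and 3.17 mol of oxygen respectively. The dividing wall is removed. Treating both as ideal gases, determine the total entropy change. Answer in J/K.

Mole fractions: x_A = 3.83/7 = 0.547, x_B = 0.453.
ΔS_mix = −R(n_A ln x_A + n_B ln x_B) = −8.314 × (3.83 ln 0.547 + 3.17 ln 0.453) = 40.1 J/K.

ΔS_mix = 40.1 J/K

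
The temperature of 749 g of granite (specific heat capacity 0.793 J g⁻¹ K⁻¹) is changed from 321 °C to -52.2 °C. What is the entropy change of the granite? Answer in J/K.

ΔS = -588 J/K

In kelvin: T₁ = 594.15 K, T₂ = 220.95 K. ΔS = ∫dQ_rev/T = m c ln(T₂/T₁) = 749 × 0.793 × ln(220.95/594.15) = -588 J/K.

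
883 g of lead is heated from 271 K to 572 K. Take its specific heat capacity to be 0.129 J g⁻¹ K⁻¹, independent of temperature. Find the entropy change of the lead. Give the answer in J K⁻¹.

ΔS = ∫dQ_rev/T = m c ln(T₂/T₁) = 883 × 0.129 × ln(572/271) = 85.1 J/K.

ΔS = 85.1 J/K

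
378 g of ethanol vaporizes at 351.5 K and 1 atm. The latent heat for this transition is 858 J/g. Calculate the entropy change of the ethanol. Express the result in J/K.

Heat absorbed by the substance: Q = mL = 378 × 858 = 324324 J.
At constant T, ΔS = Q_rev/T = 324324 / 351.5 = 923 J/K.

ΔS = 923 J/K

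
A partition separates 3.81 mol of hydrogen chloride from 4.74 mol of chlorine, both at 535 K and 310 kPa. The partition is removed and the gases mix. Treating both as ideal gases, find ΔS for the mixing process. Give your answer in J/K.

ΔS_mix = 48.9 J/K

Mole fractions: x_A = 3.81/8.55 = 0.446, x_B = 0.554.
ΔS_mix = −R(n_A ln x_A + n_B ln x_B) = −8.314 × (3.81 ln 0.446 + 4.74 ln 0.554) = 48.9 J/K.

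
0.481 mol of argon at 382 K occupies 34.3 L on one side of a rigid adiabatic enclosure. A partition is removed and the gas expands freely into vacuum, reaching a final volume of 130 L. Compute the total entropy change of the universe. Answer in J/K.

ΔS_universe = 5.33 J/K

No heat is exchanged and no work is done, so the ideal-gas temperature stays constant.
Entropy is a state function; using a reversible isothermal path, ΔS_gas = nR ln(V₂/V₁) = 0.481 × 8.314 × ln(130/34.3) = 5.33 J/K.
The insulated surroundings exchange no heat, so ΔS_surr = 0 and ΔS_universe = ΔS_gas.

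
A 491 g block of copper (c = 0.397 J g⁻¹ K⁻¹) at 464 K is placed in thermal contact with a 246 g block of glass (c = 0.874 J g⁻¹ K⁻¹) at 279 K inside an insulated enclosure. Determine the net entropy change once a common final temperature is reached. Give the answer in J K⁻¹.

Energy balance: T_f = (m₁c₁T₁ + m₂c₂T₂)/(m₁c₁ + m₂c₂) = 366.97 K.
ΔS₁ = m₁c₁ ln(T_f/T₁) = 194.927 × ln(366.97/464) = -45.73 J/K.
ΔS₂ = m₂c₂ ln(T_f/T₂) = 215.004 × ln(366.97/279) = 58.93 J/K.
ΔS_total = -45.73 + 58.93 = 13.2 J/K.

ΔS_total = 13.2 J/K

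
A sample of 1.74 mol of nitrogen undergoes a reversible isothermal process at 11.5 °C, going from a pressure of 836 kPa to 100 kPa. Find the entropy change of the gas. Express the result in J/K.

ΔS_gas = 30.7 J/K

For an isothermal ideal gas ΔS_gas = nR ln(P₁/P₂) = 1.74 × 8.314 × ln(836/100) = 30.7 J/K.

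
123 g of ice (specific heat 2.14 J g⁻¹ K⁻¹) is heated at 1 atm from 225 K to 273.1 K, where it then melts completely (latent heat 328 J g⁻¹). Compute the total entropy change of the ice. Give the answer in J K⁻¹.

ΔS = 199 J/K

Warming step: ΔS₁ = m c ln(T_tr/T_i) = 123 × 2.14 × ln(273.1/225) = 51 J/K.
Phase change: ΔS₂ = +mL/T_tr = 123 × 328 / 273.1 = 147.7 J/K.
ΔS_total = (51) + (147.7) = 199 J/K.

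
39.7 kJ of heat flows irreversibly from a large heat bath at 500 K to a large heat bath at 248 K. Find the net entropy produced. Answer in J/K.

ΔS_hot = −Q/T_H = −39700/500 = -79.4 J/K and ΔS_cold = +Q/T_C = 39700/248 = 160.1 J/K.
ΔS_total = -79.4 + 160.1 = 80.7 J/K, positive as the second law requires.

ΔS_total = 80.7 J/K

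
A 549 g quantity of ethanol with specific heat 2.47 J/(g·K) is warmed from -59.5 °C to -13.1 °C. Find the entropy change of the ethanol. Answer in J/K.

ΔS = 267 J/K

In kelvin: T₁ = 213.65 K, T₂ = 260.05 K. ΔS = ∫dQ_rev/T = m c ln(T₂/T₁) = 549 × 2.47 × ln(260.05/213.65) = 267 J/K.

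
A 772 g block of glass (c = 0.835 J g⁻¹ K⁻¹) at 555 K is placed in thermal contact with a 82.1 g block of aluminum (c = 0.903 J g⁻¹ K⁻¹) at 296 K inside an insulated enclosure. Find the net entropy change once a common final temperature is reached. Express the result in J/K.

Energy balance: T_f = (m₁c₁T₁ + m₂c₂T₂)/(m₁c₁ + m₂c₂) = 528.29 K.
ΔS₁ = m₁c₁ ln(T_f/T₁) = 644.62 × ln(528.29/555) = -31.8 J/K.
ΔS₂ = m₂c₂ ln(T_f/T₂) = 74.1363 × ln(528.29/296) = 42.945 J/K.
ΔS_total = -31.8 + 42.945 = 11.1 J/K.

ΔS_total = 11.1 J/K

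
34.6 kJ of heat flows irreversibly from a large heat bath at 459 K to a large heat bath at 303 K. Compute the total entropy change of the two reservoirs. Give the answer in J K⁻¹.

ΔS_hot = −Q/T_H = −34600/459 = -75.38 J/K and ΔS_cold = +Q/T_C = 34600/303 = 114.2 J/K.
ΔS_total = -75.38 + 114.2 = 38.8 J/K, positive as the second law requires.

ΔS_total = 38.8 J/K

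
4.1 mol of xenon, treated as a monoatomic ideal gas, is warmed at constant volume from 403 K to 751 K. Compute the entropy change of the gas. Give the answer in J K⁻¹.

At constant volume, ΔS = nC_V ln(T₂/T₁) with C_V = 3R/2 = 12.47 J mol⁻¹ K⁻¹.
ΔS = 4.1 × 12.47 × ln(751/403) = 31.8 J/K.

ΔS = 31.8 J/K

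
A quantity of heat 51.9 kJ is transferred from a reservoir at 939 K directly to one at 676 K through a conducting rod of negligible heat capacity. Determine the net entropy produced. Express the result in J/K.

ΔS_total = 21.5 J/K

ΔS_hot = −Q/T_H = −51900/939 = -55.27 J/K and ΔS_cold = +Q/T_C = 51900/676 = 76.78 J/K.
ΔS_total = -55.27 + 76.78 = 21.5 J/K, positive as the second law requires.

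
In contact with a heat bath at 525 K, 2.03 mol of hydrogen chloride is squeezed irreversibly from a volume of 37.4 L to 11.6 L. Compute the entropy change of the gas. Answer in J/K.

Entropy is a state function, so ΔS_gas depends only on the end states.
For an isothermal ideal gas ΔS_gas = nR ln(V₂/V₁) = 2.03 × 8.314 × ln(11.6/37.4) = -19.8 J/K.

ΔS_gas = -19.8 J/K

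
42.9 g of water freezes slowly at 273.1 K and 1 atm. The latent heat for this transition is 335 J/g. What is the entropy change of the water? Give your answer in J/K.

Heat released by the substance: Q = −mL = −42.9 × 335 = −14371.5 J.
At constant T, ΔS = Q_rev/T = −14371.5 / 273.1 = -52.6 J/K.

ΔS = -52.6 J/K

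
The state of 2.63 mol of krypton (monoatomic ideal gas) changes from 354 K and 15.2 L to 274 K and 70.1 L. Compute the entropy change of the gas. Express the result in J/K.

ΔS = 25 J/K

Entropy is a state function: ΔS = nC_V ln(T₂/T₁) + nR ln(V₂/V₁), with C_V = 3R/2 = 12.47 J mol⁻¹ K⁻¹ for a monoatomic ideal gas.
ΔS = 2.63 × [12.47 × ln(274/354) + 8.314 × ln(70.1/15.2)] = 25 J/K.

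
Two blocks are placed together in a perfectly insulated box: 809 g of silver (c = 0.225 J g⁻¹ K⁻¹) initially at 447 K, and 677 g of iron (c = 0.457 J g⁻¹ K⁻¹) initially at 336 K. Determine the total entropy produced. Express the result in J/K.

Energy balance: T_f = (m₁c₁T₁ + m₂c₂T₂)/(m₁c₁ + m₂c₂) = 377.12 K.
ΔS₁ = m₁c₁ ln(T_f/T₁) = 182.025 × ln(377.12/447) = -30.95 J/K.
ΔS₂ = m₂c₂ ln(T_f/T₂) = 309.389 × ln(377.12/336) = 35.72 J/K.
ΔS_total = -30.95 + 35.72 = 4.77 J/K.

ΔS_total = 4.77 J/K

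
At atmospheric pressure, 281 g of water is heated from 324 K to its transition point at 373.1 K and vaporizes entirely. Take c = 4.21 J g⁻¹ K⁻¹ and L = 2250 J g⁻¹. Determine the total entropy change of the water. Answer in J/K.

ΔS = 1860 J/K

Warming step: ΔS₁ = m c ln(T_tr/T_i) = 281 × 4.21 × ln(373.1/324) = 166.9 J/K.
Phase change: ΔS₂ = +mL/T_tr = 281 × 2250 / 373.1 = 1695 J/K.
ΔS_total = (166.9) + (1695) = 1860 J/K.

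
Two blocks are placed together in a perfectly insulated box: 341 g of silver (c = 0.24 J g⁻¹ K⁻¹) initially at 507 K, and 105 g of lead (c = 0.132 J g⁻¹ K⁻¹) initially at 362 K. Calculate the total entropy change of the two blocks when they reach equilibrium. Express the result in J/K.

Energy balance: T_f = (m₁c₁T₁ + m₂c₂T₂)/(m₁c₁ + m₂c₂) = 486 K.
ΔS₁ = m₁c₁ ln(T_f/T₁) = 81.84 × ln(486/507) = -3.462 J/K.
ΔS₂ = m₂c₂ ln(T_f/T₂) = 13.86 × ln(486/362) = 4.083 J/K.
ΔS_total = -3.462 + 4.083 = 0.621 J/K.

ΔS_total = 0.621 J/K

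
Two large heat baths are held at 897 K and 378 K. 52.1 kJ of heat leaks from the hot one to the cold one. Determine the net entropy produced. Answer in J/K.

ΔS_hot = −Q/T_H = −52100/897 = -58.08 J/K and ΔS_cold = +Q/T_C = 52100/378 = 137.8 J/K.
ΔS_total = -58.08 + 137.8 = 79.7 J/K, positive as the second law requires.

ΔS_total = 79.7 J/K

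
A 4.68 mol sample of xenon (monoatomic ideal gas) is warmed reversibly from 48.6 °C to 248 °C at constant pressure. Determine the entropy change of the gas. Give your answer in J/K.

In kelvin: T₁ = 321.75 K, T₂ = 521.15 K. At constant pressure, ΔS = nC_p ln(T₂/T₁) with C_p = 5R/2 = 20.79 J mol⁻¹ K⁻¹.
ΔS = 4.68 × 20.79 × ln(521.15/321.75) = 46.9 J/K.

ΔS = 46.9 J/K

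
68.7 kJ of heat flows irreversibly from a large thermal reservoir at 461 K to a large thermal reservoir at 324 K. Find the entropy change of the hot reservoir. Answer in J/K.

The hot reservoir loses heat Q, so ΔS_hot = −Q/T_H = −68700/461 = -149 J/K.

ΔS_hot = -149 J/K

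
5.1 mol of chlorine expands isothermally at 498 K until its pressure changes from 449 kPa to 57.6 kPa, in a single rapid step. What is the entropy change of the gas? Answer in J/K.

Entropy is a state function, so ΔS_gas depends only on the end states.
For an isothermal ideal gas ΔS_gas = nR ln(P₁/P₂) = 5.1 × 8.314 × ln(449/57.6) = 87.1 J/K.

ΔS_gas = 87.1 J/K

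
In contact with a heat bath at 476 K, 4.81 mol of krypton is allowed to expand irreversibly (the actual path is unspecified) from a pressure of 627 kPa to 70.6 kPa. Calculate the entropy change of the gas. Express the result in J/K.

ΔS_gas = 87.3 J/K

Entropy is a state function, so ΔS_gas depends only on the end states.
For an isothermal ideal gas ΔS_gas = nR ln(P₁/P₂) = 4.81 × 8.314 × ln(627/70.6) = 87.3 J/K.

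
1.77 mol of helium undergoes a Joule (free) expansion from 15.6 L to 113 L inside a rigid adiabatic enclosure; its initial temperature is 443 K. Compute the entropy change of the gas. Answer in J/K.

No heat is exchanged and no work is done, so the ideal-gas temperature stays constant.
Entropy is a state function; using a reversible isothermal path, ΔS_gas = nR ln(V₂/V₁) = 1.77 × 8.314 × ln(113/15.6) = 29.1 J/K.

ΔS_gas = 29.1 J/K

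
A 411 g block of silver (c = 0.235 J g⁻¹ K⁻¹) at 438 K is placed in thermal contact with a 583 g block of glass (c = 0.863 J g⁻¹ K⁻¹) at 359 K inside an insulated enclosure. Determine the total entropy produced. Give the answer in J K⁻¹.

Energy balance: T_f = (m₁c₁T₁ + m₂c₂T₂)/(m₁c₁ + m₂c₂) = 371.72 K.
ΔS₁ = m₁c₁ ln(T_f/T₁) = 96.585 × ln(371.72/438) = -15.8467 J/K.
ΔS₂ = m₂c₂ ln(T_f/T₂) = 503.129 × ln(371.72/359) = 17.5224 J/K.
ΔS_total = -15.8467 + 17.5224 = 1.68 J/K.

ΔS_total = 1.68 J/K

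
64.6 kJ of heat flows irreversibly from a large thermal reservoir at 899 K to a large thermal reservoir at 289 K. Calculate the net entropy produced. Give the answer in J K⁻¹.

ΔS_hot = −Q/T_H = −64600/899 = -71.86 J/K and ΔS_cold = +Q/T_C = 64600/289 = 223.5 J/K.
ΔS_total = -71.86 + 223.5 = 152 J/K, positive as the second law requires.

ΔS_total = 152 J/K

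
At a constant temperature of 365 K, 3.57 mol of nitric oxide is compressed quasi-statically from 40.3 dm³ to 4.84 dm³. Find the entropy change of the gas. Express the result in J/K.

ΔS_gas = -62.9 J/K

For an isothermal ideal gas ΔS_gas = nR ln(V₂/V₁) = 3.57 × 8.314 × ln(4.84/40.3) = -62.9 J/K.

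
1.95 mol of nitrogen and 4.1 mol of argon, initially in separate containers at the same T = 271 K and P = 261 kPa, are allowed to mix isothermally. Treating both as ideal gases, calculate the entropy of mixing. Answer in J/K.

Mole fractions: x_A = 1.95/6.05 = 0.322, x_B = 0.678.
ΔS_mix = −R(n_A ln x_A + n_B ln x_B) = −8.314 × (1.95 ln 0.322 + 4.1 ln 0.678) = 31.6 J/K.

ΔS_mix = 31.6 J/K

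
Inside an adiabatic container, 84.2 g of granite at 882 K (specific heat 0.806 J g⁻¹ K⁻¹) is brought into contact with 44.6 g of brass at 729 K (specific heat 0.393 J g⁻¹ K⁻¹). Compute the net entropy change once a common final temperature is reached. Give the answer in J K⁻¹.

ΔS_total = 0.243 J/K

Energy balance: T_f = (m₁c₁T₁ + m₂c₂T₂)/(m₁c₁ + m₂c₂) = 850.6 K.
ΔS₁ = m₁c₁ ln(T_f/T₁) = 67.8652 × ln(850.6/882) = -2.461 J/K.
ΔS₂ = m₂c₂ ln(T_f/T₂) = 17.5278 × ln(850.6/729) = 2.704 J/K.
ΔS_total = -2.461 + 2.704 = 0.243 J/K.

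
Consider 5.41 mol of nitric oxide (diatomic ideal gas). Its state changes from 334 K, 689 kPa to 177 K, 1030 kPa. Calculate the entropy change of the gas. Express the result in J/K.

ΔS = -118 J/K

ΔS = nC_p ln(T₂/T₁) − nR ln(P₂/P₁), with C_p = 7R/2 = 29.1 J mol⁻¹ K⁻¹ for a diatomic ideal gas.
ΔS = 5.41 × [29.1 × ln(177/334) − 8.314 × ln(1030/689)] = -118 J/K.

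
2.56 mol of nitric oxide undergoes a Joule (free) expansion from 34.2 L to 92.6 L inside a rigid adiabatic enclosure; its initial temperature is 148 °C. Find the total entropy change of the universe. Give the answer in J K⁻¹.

No heat is exchanged and no work is done, so the ideal-gas temperature stays constant.
Entropy is a state function; using a reversible isothermal path, ΔS_gas = nR ln(V₂/V₁) = 2.56 × 8.314 × ln(92.6/34.2) = 21.2 J/K.
The insulated surroundings exchange no heat, so ΔS_surr = 0 and ΔS_universe = ΔS_gas.

ΔS_universe = 21.2 J/K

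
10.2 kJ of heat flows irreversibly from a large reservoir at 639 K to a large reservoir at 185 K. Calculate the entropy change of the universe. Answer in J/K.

ΔS_total = 39.2 J/K

ΔS_hot = −Q/T_H = −10200/639 = -15.96 J/K and ΔS_cold = +Q/T_C = 10200/185 = 55.14 J/K.
ΔS_total = -15.96 + 55.14 = 39.2 J/K, positive as the second law requires.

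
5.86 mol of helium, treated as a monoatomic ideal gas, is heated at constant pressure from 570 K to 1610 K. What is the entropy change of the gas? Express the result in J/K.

At constant pressure, ΔS = nC_p ln(T₂/T₁) with C_p = 5R/2 = 20.79 J mol⁻¹ K⁻¹.
ΔS = 5.86 × 20.79 × ln(1610/570) = 126 J/K.

ΔS = 126 J/K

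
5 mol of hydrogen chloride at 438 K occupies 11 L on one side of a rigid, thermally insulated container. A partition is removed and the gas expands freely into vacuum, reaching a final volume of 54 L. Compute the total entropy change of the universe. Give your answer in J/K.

ΔS_universe = 66.1 J/K

For an ideal gas in free expansion Q = 0 and W = 0, so T is unchanged.
Entropy is a state function; using a reversible isothermal path, ΔS_gas = nR ln(V₂/V₁) = 5 × 8.314 × ln(54/11) = 66.1 J/K.
The insulated surroundings exchange no heat, so ΔS_surr = 0 and ΔS_universe = ΔS_gas.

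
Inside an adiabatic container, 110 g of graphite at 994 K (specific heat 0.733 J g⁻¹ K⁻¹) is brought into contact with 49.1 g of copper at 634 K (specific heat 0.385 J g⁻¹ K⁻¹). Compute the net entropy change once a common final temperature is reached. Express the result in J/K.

Energy balance: T_f = (m₁c₁T₁ + m₂c₂T₂)/(m₁c₁ + m₂c₂) = 925.63 K.
ΔS₁ = m₁c₁ ln(T_f/T₁) = 80.63 × ln(925.63/994) = -5.746 J/K.
ΔS₂ = m₂c₂ ln(T_f/T₂) = 18.9035 × ln(925.63/634) = 7.154 J/K.
ΔS_total = -5.746 + 7.154 = 1.41 J/K.

ΔS_total = 1.41 J/K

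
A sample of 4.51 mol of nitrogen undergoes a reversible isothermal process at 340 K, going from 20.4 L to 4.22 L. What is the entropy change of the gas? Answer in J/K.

For an isothermal ideal gas ΔS_gas = nR ln(V₂/V₁) = 4.51 × 8.314 × ln(4.22/20.4) = -59.1 J/K.

ΔS_gas = -59.1 J/K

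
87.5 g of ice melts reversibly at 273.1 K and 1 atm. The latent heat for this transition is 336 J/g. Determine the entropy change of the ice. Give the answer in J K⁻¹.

Heat absorbed by the substance: Q = mL = 87.5 × 336 = 29400 J.
At constant T, ΔS = Q_rev/T = 29400 / 273.1 = 108 J/K.

ΔS = 108 J/K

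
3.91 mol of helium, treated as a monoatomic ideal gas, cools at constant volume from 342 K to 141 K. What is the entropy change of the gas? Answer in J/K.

ΔS = -43.2 J/K

At constant volume, ΔS = nC_V ln(T₂/T₁) with C_V = 3R/2 = 12.47 J mol⁻¹ K⁻¹.
ΔS = 3.91 × 12.47 × ln(141/342) = -43.2 J/K.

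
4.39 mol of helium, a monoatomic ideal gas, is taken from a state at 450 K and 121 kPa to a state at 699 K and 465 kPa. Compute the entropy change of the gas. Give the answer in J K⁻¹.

ΔS = -8.95 J/K

ΔS = nC_p ln(T₂/T₁) − nR ln(P₂/P₁), with C_p = 5R/2 = 20.79 J mol⁻¹ K⁻¹ for a monoatomic ideal gas.
ΔS = 4.39 × [20.79 × ln(699/450) − 8.314 × ln(465/121)] = -8.95 J/K.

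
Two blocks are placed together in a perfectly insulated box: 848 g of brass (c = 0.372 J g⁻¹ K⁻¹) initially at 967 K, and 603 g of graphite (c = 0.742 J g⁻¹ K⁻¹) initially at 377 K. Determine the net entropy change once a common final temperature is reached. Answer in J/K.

Energy balance: T_f = (m₁c₁T₁ + m₂c₂T₂)/(m₁c₁ + m₂c₂) = 620.97 K.
ΔS₁ = m₁c₁ ln(T_f/T₁) = 315.456 × ln(620.97/967) = -139.7 J/K.
ΔS₂ = m₂c₂ ln(T_f/T₂) = 447.426 × ln(620.97/377) = 223.3 J/K.
ΔS_total = -139.7 + 223.3 = 83.6 J/K.

ΔS_total = 83.6 J/K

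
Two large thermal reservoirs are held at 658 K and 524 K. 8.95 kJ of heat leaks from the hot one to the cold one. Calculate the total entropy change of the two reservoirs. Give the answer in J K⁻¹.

ΔS_total = 3.48 J/K

ΔS_hot = −Q/T_H = −8950/658 = -13.6 J/K and ΔS_cold = +Q/T_C = 8950/524 = 17.08 J/K.
ΔS_total = -13.6 + 17.08 = 3.48 J/K, positive as the second law requires.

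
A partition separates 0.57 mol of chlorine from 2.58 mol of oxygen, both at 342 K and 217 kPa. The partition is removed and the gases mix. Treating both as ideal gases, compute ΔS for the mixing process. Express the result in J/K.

ΔS_mix = 12.4 J/K

Mole fractions: x_A = 0.57/3.15 = 0.181, x_B = 0.819.
ΔS_mix = −R(n_A ln x_A + n_B ln x_B) = −8.314 × (0.57 ln 0.181 + 2.58 ln 0.819) = 12.4 J/K.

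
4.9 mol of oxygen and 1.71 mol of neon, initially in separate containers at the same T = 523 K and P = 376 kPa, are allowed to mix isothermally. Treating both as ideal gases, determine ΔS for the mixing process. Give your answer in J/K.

Mole fractions: x_A = 4.9/6.61 = 0.741, x_B = 0.259.
ΔS_mix = −R(n_A ln x_A + n_B ln x_B) = −8.314 × (4.9 ln 0.741 + 1.71 ln 0.259) = 31.4 J/K.

ΔS_mix = 31.4 J/K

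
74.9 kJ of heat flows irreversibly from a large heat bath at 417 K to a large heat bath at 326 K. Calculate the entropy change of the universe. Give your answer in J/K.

ΔS_hot = −Q/T_H = −74900/417 = -179.62 J/K and ΔS_cold = +Q/T_C = 74900/326 = 229.75 J/K.
ΔS_total = -179.62 + 229.75 = 50.1 J/K, positive as the second law requires.

ΔS_total = 50.1 J/K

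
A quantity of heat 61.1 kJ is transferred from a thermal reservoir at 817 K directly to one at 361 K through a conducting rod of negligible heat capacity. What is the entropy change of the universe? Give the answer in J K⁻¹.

ΔS_total = 94.5 J/K

ΔS_hot = −Q/T_H = −61100/817 = -74.79 J/K and ΔS_cold = +Q/T_C = 61100/361 = 169.3 J/K.
ΔS_total = -74.79 + 169.3 = 94.5 J/K, positive as the second law requires.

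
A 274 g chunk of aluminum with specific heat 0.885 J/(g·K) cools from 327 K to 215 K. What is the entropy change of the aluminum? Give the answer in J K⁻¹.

ΔS = -102 J/K

ΔS = ∫dQ_rev/T = m c ln(T₂/T₁) = 274 × 0.885 × ln(215/327) = -102 J/K.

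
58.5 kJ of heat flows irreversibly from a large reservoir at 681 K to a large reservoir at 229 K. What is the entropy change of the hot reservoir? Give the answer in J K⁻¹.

The hot reservoir loses heat Q, so ΔS_hot = −Q/T_H = −58500/681 = -85.9 J/K.

ΔS_hot = -85.9 J/K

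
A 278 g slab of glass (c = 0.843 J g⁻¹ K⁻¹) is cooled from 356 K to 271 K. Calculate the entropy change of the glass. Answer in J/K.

ΔS = -63.9 J/K

ΔS = ∫dQ_rev/T = m c ln(T₂/T₁) = 278 × 0.843 × ln(271/356) = -63.9 J/K.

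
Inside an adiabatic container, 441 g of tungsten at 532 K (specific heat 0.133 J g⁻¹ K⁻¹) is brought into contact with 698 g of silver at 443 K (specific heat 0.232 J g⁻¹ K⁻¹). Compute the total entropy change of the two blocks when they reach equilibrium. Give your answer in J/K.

Energy balance: T_f = (m₁c₁T₁ + m₂c₂T₂)/(m₁c₁ + m₂c₂) = 466.66 K.
ΔS₁ = m₁c₁ ln(T_f/T₁) = 58.653 × ln(466.66/532) = -7.685 J/K.
ΔS₂ = m₂c₂ ln(T_f/T₂) = 161.936 × ln(466.66/443) = 8.427 J/K.
ΔS_total = -7.685 + 8.427 = 0.742 J/K.

ΔS_total = 0.742 J/K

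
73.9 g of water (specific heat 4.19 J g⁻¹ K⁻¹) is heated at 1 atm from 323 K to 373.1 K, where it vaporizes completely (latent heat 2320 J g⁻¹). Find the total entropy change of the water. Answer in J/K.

Warming step: ΔS₁ = m c ln(T_tr/T_i) = 73.9 × 4.19 × ln(373.1/323) = 44.65 J/K.
Phase change: ΔS₂ = +mL/T_tr = 73.9 × 2320 / 373.1 = 459.5 J/K.
ΔS_total = (44.65) + (459.5) = 504 J/K.

ΔS = 504 J/K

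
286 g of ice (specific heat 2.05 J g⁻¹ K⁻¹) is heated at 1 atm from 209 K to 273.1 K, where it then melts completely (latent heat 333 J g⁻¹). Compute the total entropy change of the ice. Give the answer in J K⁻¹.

ΔS = 506 J/K

Warming step: ΔS₁ = m c ln(T_tr/T_i) = 286 × 2.05 × ln(273.1/209) = 156.8 J/K.
Phase change: ΔS₂ = +mL/T_tr = 286 × 333 / 273.1 = 348.7 J/K.
ΔS_total = (156.8) + (348.7) = 506 J/K.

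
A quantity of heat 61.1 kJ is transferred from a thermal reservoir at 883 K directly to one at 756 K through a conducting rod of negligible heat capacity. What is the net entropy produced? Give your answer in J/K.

ΔS_hot = −Q/T_H = −61100/883 = -69.2 J/K and ΔS_cold = +Q/T_C = 61100/756 = 80.82 J/K.
ΔS_total = -69.2 + 80.82 = 11.6 J/K, positive as the second law requires.

ΔS_total = 11.6 J/K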